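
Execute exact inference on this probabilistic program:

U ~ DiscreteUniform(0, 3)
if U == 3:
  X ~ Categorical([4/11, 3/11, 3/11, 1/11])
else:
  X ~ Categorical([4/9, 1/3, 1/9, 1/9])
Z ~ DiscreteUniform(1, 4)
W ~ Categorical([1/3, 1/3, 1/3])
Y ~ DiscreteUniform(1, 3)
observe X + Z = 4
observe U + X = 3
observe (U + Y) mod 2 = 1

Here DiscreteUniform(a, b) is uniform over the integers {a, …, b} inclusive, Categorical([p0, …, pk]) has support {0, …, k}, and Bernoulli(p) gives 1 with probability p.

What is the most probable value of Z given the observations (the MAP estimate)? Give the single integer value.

Enumerate traces; 18 have nonzero weight after conditioning:
  (U=0, X=3, Z=1, W=0, Y=1) weight 1/1296
  (U=0, X=3, Z=1, W=0, Y=3) weight 1/1296
  (U=0, X=3, Z=1, W=1, Y=1) weight 1/1296
  (U=0, X=3, Z=1, W=1, Y=3) weight 1/1296
  (U=0, X=3, Z=1, W=2, Y=1) weight 1/1296
  (U=0, X=3, Z=1, W=2, Y=3) weight 1/1296
  (U=1, X=2, Z=2, W=0, Y=2) weight 1/1296
  (U=1, X=2, Z=2, W=1, Y=2) weight 1/1296
  (U=2, X=1, Z=3, W=0, Y=1) weight 1/432
  (U=3, X=0, Z=4, W=0, Y=2) weight 1/396
  … 8 more
Group by Z:
  weight(Z=1) = 1/216
  weight(Z=2) = 1/432
  weight(Z=3) = 1/72
  weight(Z=4) = 1/132
Total weight = 1/216 + 1/432 + 1/72 + 1/132 = 5/176
P(Z=1 | obs) = 1/216 / 5/176 = 22/135
P(Z=2 | obs) = 1/432 / 5/176 = 11/135
P(Z=3 | obs) = 1/72 / 5/176 = 22/45
P(Z=4 | obs) = 1/132 / 5/176 = 4/15
argmax = 3

argmax_v P(Z = v | obs) = 3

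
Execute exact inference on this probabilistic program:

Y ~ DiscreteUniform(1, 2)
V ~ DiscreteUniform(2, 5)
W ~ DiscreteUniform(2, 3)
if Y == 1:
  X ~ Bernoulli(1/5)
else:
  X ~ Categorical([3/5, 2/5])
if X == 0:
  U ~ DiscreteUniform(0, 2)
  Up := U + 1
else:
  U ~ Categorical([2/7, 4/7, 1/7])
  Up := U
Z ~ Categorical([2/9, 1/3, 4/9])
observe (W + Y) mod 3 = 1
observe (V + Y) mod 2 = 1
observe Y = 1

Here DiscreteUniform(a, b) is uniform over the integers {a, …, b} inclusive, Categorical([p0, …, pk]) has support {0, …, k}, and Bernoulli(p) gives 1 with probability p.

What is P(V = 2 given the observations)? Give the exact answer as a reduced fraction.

Enumerate traces; 36 have nonzero weight after conditioning:
  (Y=1, V=2, W=3, X=0, U=0, Z=0) weight 1/270
  (Y=1, V=2, W=3, X=0, U=0, Z=1) weight 1/180
  (Y=1, V=2, W=3, X=0, U=0, Z=2) weight 1/135
  (Y=1, V=2, W=3, X=0, U=1, Z=0) weight 1/270
  (Y=1, V=2, W=3, X=0, U=1, Z=1) weight 1/180
  (Y=1, V=2, W=3, X=0, U=1, Z=2) weight 1/135
  (Y=1, V=2, W=3, X=0, U=2, Z=0) weight 1/270
  (Y=1, V=2, W=3, X=0, U=2, Z=1) weight 1/180
  (Y=1, V=4, W=3, X=0, U=0, Z=0) weight 1/270
  … 27 more
Group by V:
  weight(V=2) = 1/16
  weight(V=4) = 1/16
Total weight = 1/16 + 1/16 = 1/8
P(V=2 | obs) = 1/16 / 1/8 = 1/2
P(V=4 | obs) = 1/16 / 1/8 = 1/2

P(V = 2 | obs) = 1/2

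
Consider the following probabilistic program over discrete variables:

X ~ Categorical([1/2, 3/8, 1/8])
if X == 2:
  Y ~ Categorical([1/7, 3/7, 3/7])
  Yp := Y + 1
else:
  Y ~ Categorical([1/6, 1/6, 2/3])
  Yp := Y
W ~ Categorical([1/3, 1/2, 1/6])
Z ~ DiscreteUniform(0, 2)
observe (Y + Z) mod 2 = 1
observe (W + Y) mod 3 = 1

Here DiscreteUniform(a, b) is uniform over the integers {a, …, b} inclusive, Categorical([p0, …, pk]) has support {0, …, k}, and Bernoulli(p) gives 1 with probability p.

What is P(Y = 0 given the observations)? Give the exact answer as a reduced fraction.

Enumerate traces; 12 have nonzero weight after conditioning:
  (X=0, Y=0, W=1, Z=1) weight 1/72
  (X=0, Y=1, W=0, Z=0) weight 1/108
  (X=0, Y=1, W=0, Z=2) weight 1/108
  (X=0, Y=2, W=2, Z=1) weight 1/54
  (X=1, Y=0, W=1, Z=1) weight 1/96
  (X=1, Y=1, W=0, Z=0) weight 1/144
  (X=1, Y=1, W=0, Z=2) weight 1/144
  (X=1, Y=2, W=2, Z=1) weight 1/72
  … 4 more
Group by Y:
  weight(Y=0) = 55/2016
  weight(Y=1) = 67/1512
  weight(Y=2) = 107/3024
Total weight = 55/2016 + 67/1512 + 107/3024 = 647/6048
P(Y=0 | obs) = 55/2016 / 647/6048 = 165/647
P(Y=1 | obs) = 67/1512 / 647/6048 = 268/647
P(Y=2 | obs) = 107/3024 / 647/6048 = 214/647

P(Y = 0 | obs) = 165/647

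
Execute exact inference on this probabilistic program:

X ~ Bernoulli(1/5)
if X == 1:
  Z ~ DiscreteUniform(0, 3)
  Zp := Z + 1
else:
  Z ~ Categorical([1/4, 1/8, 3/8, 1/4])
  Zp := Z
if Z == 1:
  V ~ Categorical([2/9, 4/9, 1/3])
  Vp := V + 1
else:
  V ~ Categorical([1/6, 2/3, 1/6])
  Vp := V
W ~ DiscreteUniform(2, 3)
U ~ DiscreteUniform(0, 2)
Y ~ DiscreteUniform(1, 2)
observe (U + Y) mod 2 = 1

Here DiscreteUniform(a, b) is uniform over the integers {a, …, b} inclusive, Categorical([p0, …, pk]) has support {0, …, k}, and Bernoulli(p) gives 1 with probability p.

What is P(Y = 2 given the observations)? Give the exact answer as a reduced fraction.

P(Y = 2 | obs) = 1/3

Enumerate traces; 144 have nonzero weight after conditioning:
  (X=0, Z=0, V=0, W=2, U=0, Y=1) weight 1/360
  (X=0, Z=0, V=0, W=2, U=1, Y=2) weight 1/360
  (X=0, Z=0, V=0, W=2, U=2, Y=1) weight 1/360
  (X=0, Z=0, V=0, W=3, U=0, Y=1) weight 1/360
  (X=0, Z=0, V=0, W=3, U=1, Y=2) weight 1/360
  (X=0, Z=0, V=0, W=3, U=2, Y=1) weight 1/360
  (X=0, Z=0, V=1, W=2, U=0, Y=1) weight 1/90
  (X=0, Z=0, V=1, W=2, U=1, Y=2) weight 1/90
  … 136 more
Group by Y:
  weight(Y=1) = 1/3
  weight(Y=2) = 1/6
Total weight = 1/3 + 1/6 = 1/2
P(Y=1 | obs) = 1/3 / 1/2 = 2/3
P(Y=2 | obs) = 1/6 / 1/2 = 1/3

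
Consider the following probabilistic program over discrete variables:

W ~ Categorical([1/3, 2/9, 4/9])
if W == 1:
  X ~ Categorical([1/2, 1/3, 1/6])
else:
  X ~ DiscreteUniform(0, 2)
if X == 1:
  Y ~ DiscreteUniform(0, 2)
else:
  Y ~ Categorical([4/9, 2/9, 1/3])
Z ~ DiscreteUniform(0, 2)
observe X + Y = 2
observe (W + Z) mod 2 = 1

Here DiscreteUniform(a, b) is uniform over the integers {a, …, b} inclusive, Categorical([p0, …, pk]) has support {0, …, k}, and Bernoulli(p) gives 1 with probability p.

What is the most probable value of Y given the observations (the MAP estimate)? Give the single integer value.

argmax_v P(Y = v | obs) = 2

Enumerate traces; 12 have nonzero weight after conditioning:
  (W=0, X=0, Y=2, Z=1) weight 1/81
  (W=0, X=1, Y=1, Z=1) weight 1/81
  (W=0, X=2, Y=0, Z=1) weight 4/243
  (W=1, X=0, Y=2, Z=0) weight 1/81
  (W=1, X=0, Y=2, Z=2) weight 1/81
  (W=1, X=1, Y=1, Z=0) weight 2/243
  (W=1, X=1, Y=1, Z=2) weight 2/243
  (W=1, X=2, Y=0, Z=0) weight 4/729
  … 4 more
Group by Y:
  weight(Y=0) = 4/81
  weight(Y=1) = 11/243
  weight(Y=2) = 13/243
Total weight = 4/81 + 11/243 + 13/243 = 4/27
P(Y=0 | obs) = 4/81 / 4/27 = 1/3
P(Y=1 | obs) = 11/243 / 4/27 = 11/36
P(Y=2 | obs) = 13/243 / 4/27 = 13/36
argmax = 2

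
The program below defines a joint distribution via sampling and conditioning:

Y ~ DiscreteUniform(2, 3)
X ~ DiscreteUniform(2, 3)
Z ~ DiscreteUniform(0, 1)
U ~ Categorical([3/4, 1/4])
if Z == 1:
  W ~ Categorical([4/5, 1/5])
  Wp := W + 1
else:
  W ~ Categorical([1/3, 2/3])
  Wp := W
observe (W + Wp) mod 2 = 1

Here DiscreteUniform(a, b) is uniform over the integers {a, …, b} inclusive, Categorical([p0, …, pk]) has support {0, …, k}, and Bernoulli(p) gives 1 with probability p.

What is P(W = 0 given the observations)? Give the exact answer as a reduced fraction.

Enumerate traces; 16 have nonzero weight after conditioning:
  (Y=2, X=2, Z=1, U=0, W=0) weight 3/40
  (Y=2, X=2, Z=1, U=0, W=1) weight 3/160
  (Y=2, X=2, Z=1, U=1, W=0) weight 1/40
  (Y=2, X=2, Z=1, U=1, W=1) weight 1/160
  (Y=2, X=3, Z=1, U=0, W=0) weight 3/40
  (Y=2, X=3, Z=1, U=0, W=1) weight 3/160
  (Y=2, X=3, Z=1, U=1, W=0) weight 1/40
  (Y=2, X=3, Z=1, U=1, W=1) weight 1/160
  … 8 more
Group by W:
  weight(W=0) = 2/5
  weight(W=1) = 1/10
Total weight = 2/5 + 1/10 = 1/2
P(W=0 | obs) = 2/5 / 1/2 = 4/5
P(W=1 | obs) = 1/10 / 1/2 = 1/5

P(W = 0 | obs) = 4/5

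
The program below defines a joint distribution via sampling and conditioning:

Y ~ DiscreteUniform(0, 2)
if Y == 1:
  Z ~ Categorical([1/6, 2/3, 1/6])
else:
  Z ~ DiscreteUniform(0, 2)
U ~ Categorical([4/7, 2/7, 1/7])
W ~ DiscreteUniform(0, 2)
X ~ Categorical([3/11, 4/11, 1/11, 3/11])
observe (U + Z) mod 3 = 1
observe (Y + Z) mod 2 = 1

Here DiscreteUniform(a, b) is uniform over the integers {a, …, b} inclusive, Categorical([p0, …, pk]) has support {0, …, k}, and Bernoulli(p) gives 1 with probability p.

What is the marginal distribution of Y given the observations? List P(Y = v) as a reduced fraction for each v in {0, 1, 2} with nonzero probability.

Enumerate traces; 48 have nonzero weight after conditioning:
  (Y=0, Z=1, U=0, W=0, X=0) weight 4/693
  (Y=0, Z=1, U=0, W=0, X=1) weight 16/2079
  (Y=0, Z=1, U=0, W=0, X=2) weight 4/2079
  (Y=0, Z=1, U=0, W=0, X=3) weight 4/693
  (Y=0, Z=1, U=0, W=1, X=0) weight 4/693
  (Y=0, Z=1, U=0, W=1, X=1) weight 16/2079
  (Y=0, Z=1, U=0, W=1, X=2) weight 4/2079
  (Y=0, Z=1, U=0, W=1, X=3) weight 4/693
  (Y=1, Z=0, U=1, W=0, X=0) weight 1/693
  (Y=2, Z=1, U=0, W=0, X=0) weight 4/693
  … 38 more
Group by Y:
  weight(Y=0) = 4/63
  weight(Y=1) = 1/42
  weight(Y=2) = 4/63
Total weight = 4/63 + 1/42 + 4/63 = 19/126
P(Y=0 | obs) = 4/63 / 19/126 = 8/19
P(Y=1 | obs) = 1/42 / 19/126 = 3/19
P(Y=2 | obs) = 4/63 / 19/126 = 8/19

P(Y=0) = 8/19, P(Y=1) = 3/19, P(Y=2) = 8/19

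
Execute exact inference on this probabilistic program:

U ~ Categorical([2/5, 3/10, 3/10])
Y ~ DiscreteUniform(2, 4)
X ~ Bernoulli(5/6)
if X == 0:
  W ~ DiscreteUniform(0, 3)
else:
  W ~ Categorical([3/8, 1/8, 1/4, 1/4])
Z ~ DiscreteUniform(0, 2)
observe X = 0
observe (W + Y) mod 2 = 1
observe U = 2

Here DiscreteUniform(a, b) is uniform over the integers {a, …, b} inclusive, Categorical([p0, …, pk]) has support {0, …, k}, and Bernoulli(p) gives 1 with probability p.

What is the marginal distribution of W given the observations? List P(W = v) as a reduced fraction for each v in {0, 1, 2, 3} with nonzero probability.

P(W=0) = 1/6, P(W=1) = 1/3, P(W=2) = 1/6, P(W=3) = 1/3

Enumerate traces; 18 have nonzero weight after conditioning:
  (U=2, Y=2, X=0, W=1, Z=0) weight 1/720
  (U=2, Y=2, X=0, W=1, Z=1) weight 1/720
  (U=2, Y=2, X=0, W=1, Z=2) weight 1/720
  (U=2, Y=2, X=0, W=3, Z=0) weight 1/720
  (U=2, Y=2, X=0, W=3, Z=1) weight 1/720
  (U=2, Y=2, X=0, W=3, Z=2) weight 1/720
  (U=2, Y=3, X=0, W=0, Z=0) weight 1/720
  (U=2, Y=3, X=0, W=0, Z=1) weight 1/720
  (U=2, Y=3, X=0, W=2, Z=0) weight 1/720
  … 9 more
Group by W:
  weight(W=0) = 1/240
  weight(W=1) = 1/120
  weight(W=2) = 1/240
  weight(W=3) = 1/120
Total weight = 1/240 + 1/120 + 1/240 + 1/120 = 1/40
P(W=0 | obs) = 1/240 / 1/40 = 1/6
P(W=1 | obs) = 1/120 / 1/40 = 1/3
P(W=2 | obs) = 1/240 / 1/40 = 1/6
P(W=3 | obs) = 1/120 / 1/40 = 1/3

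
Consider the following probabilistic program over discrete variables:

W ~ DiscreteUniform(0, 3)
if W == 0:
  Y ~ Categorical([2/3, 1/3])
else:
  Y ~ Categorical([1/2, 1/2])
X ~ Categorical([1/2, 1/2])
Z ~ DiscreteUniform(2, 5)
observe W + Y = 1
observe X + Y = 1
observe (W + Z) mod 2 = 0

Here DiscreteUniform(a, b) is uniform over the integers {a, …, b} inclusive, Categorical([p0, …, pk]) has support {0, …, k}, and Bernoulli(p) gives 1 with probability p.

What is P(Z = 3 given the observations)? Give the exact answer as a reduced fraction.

P(Z = 3 | obs) = 3/10

Enumerate traces; 4 have nonzero weight after conditioning:
  (W=0, Y=1, X=0, Z=2) weight 1/96
  (W=0, Y=1, X=0, Z=4) weight 1/96
  (W=1, Y=0, X=1, Z=3) weight 1/64
  (W=1, Y=0, X=1, Z=5) weight 1/64
Group by Z:
  weight(Z=2) = 1/96
  weight(Z=3) = 1/64
  weight(Z=4) = 1/96
  weight(Z=5) = 1/64
Total weight = 1/96 + 1/64 + 1/96 + 1/64 = 5/96
P(Z=2 | obs) = 1/96 / 5/96 = 1/5
P(Z=3 | obs) = 1/64 / 5/96 = 3/10
P(Z=4 | obs) = 1/96 / 5/96 = 1/5
P(Z=5 | obs) = 1/64 / 5/96 = 3/10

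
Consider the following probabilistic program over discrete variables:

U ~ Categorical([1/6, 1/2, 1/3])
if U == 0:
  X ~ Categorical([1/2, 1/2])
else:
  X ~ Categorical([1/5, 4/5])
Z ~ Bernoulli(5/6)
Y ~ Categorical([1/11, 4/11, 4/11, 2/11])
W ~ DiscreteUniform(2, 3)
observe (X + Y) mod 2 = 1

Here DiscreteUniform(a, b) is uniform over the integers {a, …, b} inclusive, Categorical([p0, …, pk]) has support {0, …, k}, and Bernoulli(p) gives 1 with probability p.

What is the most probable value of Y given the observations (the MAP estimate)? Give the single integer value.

Enumerate traces; 48 have nonzero weight after conditioning:
  (U=0, X=0, Z=0, Y=1, W=2) weight 1/396
  (U=0, X=0, Z=0, Y=1, W=3) weight 1/396
  (U=0, X=0, Z=0, Y=3, W=2) weight 1/792
  (U=0, X=0, Z=0, Y=3, W=3) weight 1/792
  (U=0, X=0, Z=1, Y=1, W=2) weight 5/396
  (U=0, X=0, Z=1, Y=1, W=3) weight 5/396
  (U=0, X=0, Z=1, Y=3, W=2) weight 5/792
  (U=0, X=0, Z=1, Y=3, W=3) weight 5/792
  (U=0, X=1, Z=0, Y=0, W=2) weight 1/1584
  (U=0, X=1, Z=0, Y=2, W=2) weight 1/396
  … 38 more
Group by Y:
  weight(Y=0) = 3/44
  weight(Y=1) = 1/11
  weight(Y=2) = 3/11
  weight(Y=3) = 1/22
Total weight = 3/44 + 1/11 + 3/11 + 1/22 = 21/44
P(Y=0 | obs) = 3/44 / 21/44 = 1/7
P(Y=1 | obs) = 1/11 / 21/44 = 4/21
P(Y=2 | obs) = 3/11 / 21/44 = 4/7
P(Y=3 | obs) = 1/22 / 21/44 = 2/21
argmax = 2

argmax_v P(Y = v | obs) = 2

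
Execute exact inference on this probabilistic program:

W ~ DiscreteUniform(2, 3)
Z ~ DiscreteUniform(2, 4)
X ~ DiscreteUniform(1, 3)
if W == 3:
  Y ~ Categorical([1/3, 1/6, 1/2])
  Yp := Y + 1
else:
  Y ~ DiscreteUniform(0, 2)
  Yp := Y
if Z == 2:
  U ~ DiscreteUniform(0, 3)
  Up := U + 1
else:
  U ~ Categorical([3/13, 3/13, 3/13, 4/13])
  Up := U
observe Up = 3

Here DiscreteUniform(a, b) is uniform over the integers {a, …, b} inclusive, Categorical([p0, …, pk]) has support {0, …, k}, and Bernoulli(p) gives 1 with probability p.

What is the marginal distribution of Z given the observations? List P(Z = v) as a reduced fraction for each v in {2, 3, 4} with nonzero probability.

P(Z=2) = 13/45, P(Z=3) = 16/45, P(Z=4) = 16/45

Enumerate traces; 54 have nonzero weight after conditioning:
  (W=2, Z=2, X=1, Y=0, U=2) weight 1/216
  (W=2, Z=2, X=1, Y=1, U=2) weight 1/216
  (W=2, Z=2, X=1, Y=2, U=2) weight 1/216
  (W=2, Z=2, X=2, Y=0, U=2) weight 1/216
  (W=2, Z=2, X=2, Y=1, U=2) weight 1/216
  (W=2, Z=2, X=2, Y=2, U=2) weight 1/216
  (W=2, Z=2, X=3, Y=0, U=2) weight 1/216
  (W=2, Z=2, X=3, Y=1, U=2) weight 1/216
  (W=2, Z=3, X=1, Y=0, U=3) weight 2/351
  (W=2, Z=4, X=1, Y=0, U=3) weight 2/351
  … 44 more
Group by Z:
  weight(Z=2) = 1/12
  weight(Z=3) = 4/39
  weight(Z=4) = 4/39
Total weight = 1/12 + 4/39 + 4/39 = 15/52
P(Z=2 | obs) = 1/12 / 15/52 = 13/45
P(Z=3 | obs) = 4/39 / 15/52 = 16/45
P(Z=4 | obs) = 4/39 / 15/52 = 16/45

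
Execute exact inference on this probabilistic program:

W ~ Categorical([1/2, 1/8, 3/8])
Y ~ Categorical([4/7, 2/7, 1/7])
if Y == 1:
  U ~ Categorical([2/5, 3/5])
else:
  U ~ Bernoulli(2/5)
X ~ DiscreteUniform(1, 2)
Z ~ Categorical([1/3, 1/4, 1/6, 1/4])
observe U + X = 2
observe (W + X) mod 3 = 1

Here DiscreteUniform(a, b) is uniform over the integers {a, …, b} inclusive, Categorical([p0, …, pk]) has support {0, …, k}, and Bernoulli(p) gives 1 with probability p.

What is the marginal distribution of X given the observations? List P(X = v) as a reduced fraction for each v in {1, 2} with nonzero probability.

P(X=1) = 64/121, P(X=2) = 57/121

Enumerate traces; 24 have nonzero weight after conditioning:
  (W=0, Y=0, U=1, X=1, Z=0) weight 2/105
  (W=0, Y=0, U=1, X=1, Z=1) weight 1/70
  (W=0, Y=0, U=1, X=1, Z=2) weight 1/105
  (W=0, Y=0, U=1, X=1, Z=3) weight 1/70
  (W=0, Y=1, U=1, X=1, Z=0) weight 1/70
  (W=0, Y=1, U=1, X=1, Z=1) weight 3/280
  (W=0, Y=1, U=1, X=1, Z=2) weight 1/140
  (W=0, Y=1, U=1, X=1, Z=3) weight 3/280
  (W=2, Y=0, U=0, X=2, Z=0) weight 3/140
  … 15 more
Group by X:
  weight(X=1) = 4/35
  weight(X=2) = 57/560
Total weight = 4/35 + 57/560 = 121/560
P(X=1 | obs) = 4/35 / 121/560 = 64/121
P(X=2 | obs) = 57/560 / 121/560 = 57/121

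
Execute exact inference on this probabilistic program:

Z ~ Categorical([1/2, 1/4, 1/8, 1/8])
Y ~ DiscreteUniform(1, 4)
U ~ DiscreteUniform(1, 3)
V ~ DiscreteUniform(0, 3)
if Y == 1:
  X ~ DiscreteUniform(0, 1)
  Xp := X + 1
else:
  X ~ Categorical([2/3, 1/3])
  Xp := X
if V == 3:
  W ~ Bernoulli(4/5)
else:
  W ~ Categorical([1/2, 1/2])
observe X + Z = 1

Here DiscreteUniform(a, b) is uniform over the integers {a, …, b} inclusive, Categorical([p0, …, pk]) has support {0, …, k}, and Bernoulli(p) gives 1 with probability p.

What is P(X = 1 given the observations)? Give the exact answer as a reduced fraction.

P(X = 1 | obs) = 6/11

Enumerate traces; 192 have nonzero weight after conditioning:
  (Z=0, Y=1, U=1, V=0, X=1, W=0) weight 1/384
  (Z=0, Y=1, U=1, V=0, X=1, W=1) weight 1/384
  (Z=0, Y=1, U=1, V=1, X=1, W=0) weight 1/384
  (Z=0, Y=1, U=1, V=1, X=1, W=1) weight 1/384
  (Z=0, Y=1, U=1, V=2, X=1, W=0) weight 1/384
  (Z=0, Y=1, U=1, V=2, X=1, W=1) weight 1/384
  (Z=0, Y=1, U=1, V=3, X=1, W=0) weight 1/960
  (Z=0, Y=1, U=1, V=3, X=1, W=1) weight 1/240
  (Z=1, Y=1, U=1, V=0, X=0, W=0) weight 1/768
  … 183 more
Group by X:
  weight(X=0) = 5/32
  weight(X=1) = 3/16
Total weight = 5/32 + 3/16 = 11/32
P(X=0 | obs) = 5/32 / 11/32 = 5/11
P(X=1 | obs) = 3/16 / 11/32 = 6/11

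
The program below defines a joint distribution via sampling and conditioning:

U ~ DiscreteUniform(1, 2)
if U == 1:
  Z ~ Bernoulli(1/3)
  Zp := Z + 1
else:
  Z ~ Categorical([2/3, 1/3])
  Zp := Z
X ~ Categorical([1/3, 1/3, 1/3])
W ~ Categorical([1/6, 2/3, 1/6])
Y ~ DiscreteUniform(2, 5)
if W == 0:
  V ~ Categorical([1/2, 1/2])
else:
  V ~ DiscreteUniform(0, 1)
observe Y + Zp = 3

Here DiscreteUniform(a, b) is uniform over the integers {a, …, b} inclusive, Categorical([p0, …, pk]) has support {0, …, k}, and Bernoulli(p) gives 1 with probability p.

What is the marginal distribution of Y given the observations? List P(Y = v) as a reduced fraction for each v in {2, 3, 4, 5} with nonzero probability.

P(Y=2) = 3/5, P(Y=3) = 2/5

Enumerate traces; 54 have nonzero weight after conditioning:
  (U=1, Z=0, X=0, W=0, Y=2, V=0) weight 1/432
  (U=1, Z=0, X=0, W=0, Y=2, V=1) weight 1/432
  (U=1, Z=0, X=0, W=1, Y=2, V=0) weight 1/108
  (U=1, Z=0, X=0, W=1, Y=2, V=1) weight 1/108
  (U=1, Z=0, X=0, W=2, Y=2, V=0) weight 1/432
  (U=1, Z=0, X=0, W=2, Y=2, V=1) weight 1/432
  (U=1, Z=0, X=1, W=0, Y=2, V=0) weight 1/432
  (U=1, Z=0, X=1, W=0, Y=2, V=1) weight 1/432
  (U=2, Z=0, X=0, W=0, Y=3, V=0) weight 1/432
  … 45 more
Group by Y:
  weight(Y=2) = 1/8
  weight(Y=3) = 1/12
Total weight = 1/8 + 1/12 = 5/24
P(Y=2 | obs) = 1/8 / 5/24 = 3/5
P(Y=3 | obs) = 1/12 / 5/24 = 2/5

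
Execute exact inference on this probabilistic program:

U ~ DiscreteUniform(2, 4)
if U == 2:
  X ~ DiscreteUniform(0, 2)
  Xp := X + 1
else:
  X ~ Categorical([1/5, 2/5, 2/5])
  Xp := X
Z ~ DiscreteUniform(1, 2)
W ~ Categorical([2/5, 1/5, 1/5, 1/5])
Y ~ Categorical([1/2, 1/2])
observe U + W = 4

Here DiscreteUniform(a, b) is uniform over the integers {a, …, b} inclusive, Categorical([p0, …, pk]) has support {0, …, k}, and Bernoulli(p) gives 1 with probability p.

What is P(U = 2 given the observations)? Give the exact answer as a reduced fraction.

P(U = 2 | obs) = 1/4

Enumerate traces; 36 have nonzero weight after conditioning:
  (U=2, X=0, Z=1, W=2, Y=0) weight 1/180
  (U=2, X=0, Z=1, W=2, Y=1) weight 1/180
  (U=2, X=0, Z=2, W=2, Y=0) weight 1/180
  (U=2, X=0, Z=2, W=2, Y=1) weight 1/180
  (U=2, X=1, Z=1, W=2, Y=0) weight 1/180
  (U=2, X=1, Z=1, W=2, Y=1) weight 1/180
  (U=2, X=1, Z=2, W=2, Y=0) weight 1/180
  (U=2, X=1, Z=2, W=2, Y=1) weight 1/180
  (U=3, X=0, Z=1, W=1, Y=0) weight 1/300
  (U=4, X=0, Z=1, W=0, Y=0) weight 1/150
  … 26 more
Group by U:
  weight(U=2) = 1/15
  weight(U=3) = 1/15
  weight(U=4) = 2/15
Total weight = 1/15 + 1/15 + 2/15 = 4/15
P(U=2 | obs) = 1/15 / 4/15 = 1/4
P(U=3 | obs) = 1/15 / 4/15 = 1/4
P(U=4 | obs) = 2/15 / 4/15 = 1/2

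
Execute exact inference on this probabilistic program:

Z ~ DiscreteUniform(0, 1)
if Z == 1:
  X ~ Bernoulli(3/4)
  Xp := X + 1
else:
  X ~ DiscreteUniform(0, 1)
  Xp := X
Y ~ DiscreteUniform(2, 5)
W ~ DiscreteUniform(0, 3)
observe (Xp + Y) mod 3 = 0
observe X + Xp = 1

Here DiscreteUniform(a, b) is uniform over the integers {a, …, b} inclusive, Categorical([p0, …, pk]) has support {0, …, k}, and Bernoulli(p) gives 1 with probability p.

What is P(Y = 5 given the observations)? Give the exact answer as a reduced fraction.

P(Y = 5 | obs) = 1/2

Enumerate traces; 8 have nonzero weight after conditioning:
  (Z=1, X=0, Y=2, W=0) weight 1/128
  (Z=1, X=0, Y=2, W=1) weight 1/128
  (Z=1, X=0, Y=2, W=2) weight 1/128
  (Z=1, X=0, Y=2, W=3) weight 1/128
  (Z=1, X=0, Y=5, W=0) weight 1/128
  (Z=1, X=0, Y=5, W=1) weight 1/128
  (Z=1, X=0, Y=5, W=2) weight 1/128
  (Z=1, X=0, Y=5, W=3) weight 1/128
Group by Y:
  weight(Y=2) = 1/32
  weight(Y=5) = 1/32
Total weight = 1/32 + 1/32 = 1/16
P(Y=2 | obs) = 1/32 / 1/16 = 1/2
P(Y=5 | obs) = 1/32 / 1/16 = 1/2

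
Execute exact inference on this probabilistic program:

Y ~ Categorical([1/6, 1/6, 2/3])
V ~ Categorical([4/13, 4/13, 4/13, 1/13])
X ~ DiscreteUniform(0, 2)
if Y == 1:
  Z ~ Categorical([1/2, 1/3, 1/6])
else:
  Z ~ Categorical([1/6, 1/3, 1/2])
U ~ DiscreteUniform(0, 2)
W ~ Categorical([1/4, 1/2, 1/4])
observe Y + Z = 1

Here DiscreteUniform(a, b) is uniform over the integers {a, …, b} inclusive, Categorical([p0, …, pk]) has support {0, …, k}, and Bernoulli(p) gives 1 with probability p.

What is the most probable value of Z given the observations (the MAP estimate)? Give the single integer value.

argmax_v P(Z = v | obs) = 0

Enumerate traces; 216 have nonzero weight after conditioning:
  (Y=0, V=0, X=0, Z=1, U=0, W=0) weight 1/2106
  (Y=0, V=0, X=0, Z=1, U=0, W=1) weight 1/1053
  (Y=0, V=0, X=0, Z=1, U=0, W=2) weight 1/2106
  (Y=0, V=0, X=0, Z=1, U=1, W=0) weight 1/2106
  (Y=0, V=0, X=0, Z=1, U=1, W=1) weight 1/1053
  (Y=0, V=0, X=0, Z=1, U=1, W=2) weight 1/2106
  (Y=0, V=0, X=0, Z=1, U=2, W=0) weight 1/2106
  (Y=0, V=0, X=0, Z=1, U=2, W=1) weight 1/1053
  (Y=1, V=0, X=0, Z=0, U=0, W=0) weight 1/1404
  … 207 more
Group by Z:
  weight(Z=0) = 1/12
  weight(Z=1) = 1/18
Total weight = 1/12 + 1/18 = 5/36
P(Z=0 | obs) = 1/12 / 5/36 = 3/5
P(Z=1 | obs) = 1/18 / 5/36 = 2/5
argmax = 0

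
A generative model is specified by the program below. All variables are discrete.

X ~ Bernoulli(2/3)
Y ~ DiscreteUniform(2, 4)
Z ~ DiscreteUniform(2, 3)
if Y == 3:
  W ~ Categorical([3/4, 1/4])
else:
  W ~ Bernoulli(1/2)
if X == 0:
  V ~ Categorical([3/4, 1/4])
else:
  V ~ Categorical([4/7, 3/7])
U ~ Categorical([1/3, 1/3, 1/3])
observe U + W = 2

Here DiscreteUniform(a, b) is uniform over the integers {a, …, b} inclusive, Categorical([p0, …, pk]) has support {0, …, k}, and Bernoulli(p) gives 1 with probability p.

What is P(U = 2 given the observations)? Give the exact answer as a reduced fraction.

Enumerate traces; 48 have nonzero weight after conditioning:
  (X=0, Y=2, Z=2, W=0, V=0, U=2) weight 1/144
  (X=0, Y=2, Z=2, W=0, V=1, U=2) weight 1/432
  (X=0, Y=2, Z=2, W=1, V=0, U=1) weight 1/144
  (X=0, Y=2, Z=2, W=1, V=1, U=1) weight 1/432
  (X=0, Y=2, Z=3, W=0, V=0, U=2) weight 1/144
  (X=0, Y=2, Z=3, W=0, V=1, U=2) weight 1/432
  (X=0, Y=2, Z=3, W=1, V=0, U=1) weight 1/144
  (X=0, Y=2, Z=3, W=1, V=1, U=1) weight 1/432
  … 40 more
Group by U:
  weight(U=1) = 5/36
  weight(U=2) = 7/36
Total weight = 5/36 + 7/36 = 1/3
P(U=1 | obs) = 5/36 / 1/3 = 5/12
P(U=2 | obs) = 7/36 / 1/3 = 7/12

P(U = 2 | obs) = 7/12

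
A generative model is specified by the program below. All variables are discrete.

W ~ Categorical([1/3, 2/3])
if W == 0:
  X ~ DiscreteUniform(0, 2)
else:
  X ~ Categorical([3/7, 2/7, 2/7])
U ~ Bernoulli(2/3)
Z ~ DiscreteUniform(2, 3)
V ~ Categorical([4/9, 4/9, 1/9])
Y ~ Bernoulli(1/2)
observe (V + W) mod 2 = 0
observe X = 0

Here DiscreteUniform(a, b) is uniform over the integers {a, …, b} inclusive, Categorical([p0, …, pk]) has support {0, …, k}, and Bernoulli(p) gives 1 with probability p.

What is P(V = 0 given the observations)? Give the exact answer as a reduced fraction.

P(V = 0 | obs) = 28/107

Enumerate traces; 24 have nonzero weight after conditioning:
  (W=0, X=0, U=0, Z=2, V=0, Y=0) weight 1/243
  (W=0, X=0, U=0, Z=2, V=0, Y=1) weight 1/243
  (W=0, X=0, U=0, Z=2, V=2, Y=0) weight 1/972
  (W=0, X=0, U=0, Z=2, V=2, Y=1) weight 1/972
  (W=0, X=0, U=0, Z=3, V=0, Y=0) weight 1/243
  (W=0, X=0, U=0, Z=3, V=0, Y=1) weight 1/243
  (W=0, X=0, U=0, Z=3, V=2, Y=0) weight 1/972
  (W=0, X=0, U=0, Z=3, V=2, Y=1) weight 1/972
  (W=1, X=0, U=0, Z=2, V=1, Y=0) weight 2/189
  … 15 more
Group by V:
  weight(V=0) = 4/81
  weight(V=1) = 8/63
  weight(V=2) = 1/81
Total weight = 4/81 + 8/63 + 1/81 = 107/567
P(V=0 | obs) = 4/81 / 107/567 = 28/107
P(V=1 | obs) = 8/63 / 107/567 = 72/107
P(V=2 | obs) = 1/81 / 107/567 = 7/107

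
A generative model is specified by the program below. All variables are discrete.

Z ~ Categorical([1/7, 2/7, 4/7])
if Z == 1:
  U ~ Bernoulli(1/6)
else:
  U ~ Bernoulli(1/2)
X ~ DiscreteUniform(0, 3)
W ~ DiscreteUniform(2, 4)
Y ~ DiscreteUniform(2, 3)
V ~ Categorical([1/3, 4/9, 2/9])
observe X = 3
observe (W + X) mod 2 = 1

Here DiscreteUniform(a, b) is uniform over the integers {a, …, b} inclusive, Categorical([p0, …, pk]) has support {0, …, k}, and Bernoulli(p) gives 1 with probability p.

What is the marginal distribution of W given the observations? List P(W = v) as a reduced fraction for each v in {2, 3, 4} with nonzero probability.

Enumerate traces; 72 have nonzero weight after conditioning:
  (Z=0, U=0, X=3, W=2, Y=2, V=0) weight 1/1008
  (Z=0, U=0, X=3, W=2, Y=2, V=1) weight 1/756
  (Z=0, U=0, X=3, W=2, Y=2, V=2) weight 1/1512
  (Z=0, U=0, X=3, W=2, Y=3, V=0) weight 1/1008
  (Z=0, U=0, X=3, W=2, Y=3, V=1) weight 1/756
  (Z=0, U=0, X=3, W=2, Y=3, V=2) weight 1/1512
  (Z=0, U=0, X=3, W=4, Y=2, V=0) weight 1/1008
  (Z=0, U=0, X=3, W=4, Y=2, V=1) weight 1/756
  … 64 more
Group by W:
  weight(W=2) = 1/12
  weight(W=4) = 1/12
Total weight = 1/12 + 1/12 = 1/6
P(W=2 | obs) = 1/12 / 1/6 = 1/2
P(W=4 | obs) = 1/12 / 1/6 = 1/2

P(W=2) = 1/2, P(W=4) = 1/2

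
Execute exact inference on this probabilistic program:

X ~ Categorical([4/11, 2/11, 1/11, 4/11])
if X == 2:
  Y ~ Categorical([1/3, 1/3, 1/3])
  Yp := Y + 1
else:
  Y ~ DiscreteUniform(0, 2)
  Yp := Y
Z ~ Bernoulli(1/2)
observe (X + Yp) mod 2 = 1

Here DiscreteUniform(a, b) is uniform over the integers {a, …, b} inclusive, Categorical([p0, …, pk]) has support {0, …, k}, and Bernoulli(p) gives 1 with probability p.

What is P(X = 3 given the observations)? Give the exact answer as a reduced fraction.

Enumerate traces; 14 have nonzero weight after conditioning:
  (X=0, Y=1, Z=0) weight 2/33
  (X=0, Y=1, Z=1) weight 2/33
  (X=1, Y=0, Z=0) weight 1/33
  (X=1, Y=0, Z=1) weight 1/33
  (X=1, Y=2, Z=0) weight 1/33
  (X=1, Y=2, Z=1) weight 1/33
  (X=2, Y=0, Z=0) weight 1/66
  (X=2, Y=0, Z=1) weight 1/66
  (X=3, Y=0, Z=0) weight 2/33
  … 5 more
Group by X:
  weight(X=0) = 4/33
  weight(X=1) = 4/33
  weight(X=2) = 2/33
  weight(X=3) = 8/33
Total weight = 4/33 + 4/33 + 2/33 + 8/33 = 6/11
P(X=0 | obs) = 4/33 / 6/11 = 2/9
P(X=1 | obs) = 4/33 / 6/11 = 2/9
P(X=2 | obs) = 2/33 / 6/11 = 1/9
P(X=3 | obs) = 8/33 / 6/11 = 4/9

P(X = 3 | obs) = 4/9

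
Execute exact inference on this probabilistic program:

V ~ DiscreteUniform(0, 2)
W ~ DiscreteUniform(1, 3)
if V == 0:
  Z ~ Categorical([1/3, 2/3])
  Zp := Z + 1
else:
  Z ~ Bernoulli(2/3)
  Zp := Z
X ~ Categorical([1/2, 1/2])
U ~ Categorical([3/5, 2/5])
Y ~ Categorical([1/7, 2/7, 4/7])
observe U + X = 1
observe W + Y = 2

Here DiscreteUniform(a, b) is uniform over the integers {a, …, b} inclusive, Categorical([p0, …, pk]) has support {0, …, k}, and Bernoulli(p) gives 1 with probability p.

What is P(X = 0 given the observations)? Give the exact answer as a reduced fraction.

P(X = 0 | obs) = 2/5

Enumerate traces; 24 have nonzero weight after conditioning:
  (V=0, W=1, Z=0, X=0, U=1, Y=1) weight 2/945
  (V=0, W=1, Z=0, X=1, U=0, Y=1) weight 1/315
  (V=0, W=1, Z=1, X=0, U=1, Y=1) weight 4/945
  (V=0, W=1, Z=1, X=1, U=0, Y=1) weight 2/315
  (V=0, W=2, Z=0, X=0, U=1, Y=0) weight 1/945
  (V=0, W=2, Z=0, X=1, U=0, Y=0) weight 1/630
  (V=0, W=2, Z=1, X=0, U=1, Y=0) weight 2/945
  (V=0, W=2, Z=1, X=1, U=0, Y=0) weight 1/315
  … 16 more
Group by X:
  weight(X=0) = 1/35
  weight(X=1) = 3/70
Total weight = 1/35 + 3/70 = 1/14
P(X=0 | obs) = 1/35 / 1/14 = 2/5
P(X=1 | obs) = 3/70 / 1/14 = 3/5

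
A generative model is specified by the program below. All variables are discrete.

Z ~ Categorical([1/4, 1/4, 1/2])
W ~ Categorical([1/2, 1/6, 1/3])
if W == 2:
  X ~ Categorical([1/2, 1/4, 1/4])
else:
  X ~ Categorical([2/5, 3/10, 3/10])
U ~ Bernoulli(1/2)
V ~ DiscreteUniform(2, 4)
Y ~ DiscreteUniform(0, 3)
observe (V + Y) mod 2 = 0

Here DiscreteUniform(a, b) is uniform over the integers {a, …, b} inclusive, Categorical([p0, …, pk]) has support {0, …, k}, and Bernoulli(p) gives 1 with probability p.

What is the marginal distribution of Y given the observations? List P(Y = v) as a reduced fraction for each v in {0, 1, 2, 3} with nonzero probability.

P(Y=0) = 1/3, P(Y=1) = 1/6, P(Y=2) = 1/3, P(Y=3) = 1/6

Enumerate traces; 324 have nonzero weight after conditioning:
  (Z=0, W=0, X=0, U=0, V=2, Y=0) weight 1/480
  (Z=0, W=0, X=0, U=0, V=2, Y=2) weight 1/480
  (Z=0, W=0, X=0, U=0, V=3, Y=1) weight 1/480
  (Z=0, W=0, X=0, U=0, V=3, Y=3) weight 1/480
  (Z=0, W=0, X=0, U=0, V=4, Y=0) weight 1/480
  (Z=0, W=0, X=0, U=0, V=4, Y=2) weight 1/480
  (Z=0, W=0, X=0, U=1, V=2, Y=0) weight 1/480
  (Z=0, W=0, X=0, U=1, V=2, Y=2) weight 1/480
  … 316 more
Group by Y:
  weight(Y=0) = 1/6
  weight(Y=1) = 1/12
  weight(Y=2) = 1/6
  weight(Y=3) = 1/12
Total weight = 1/6 + 1/12 + 1/6 + 1/12 = 1/2
P(Y=0 | obs) = 1/6 / 1/2 = 1/3
P(Y=1 | obs) = 1/12 / 1/2 = 1/6
P(Y=2 | obs) = 1/6 / 1/2 = 1/3
P(Y=3 | obs) = 1/12 / 1/2 = 1/6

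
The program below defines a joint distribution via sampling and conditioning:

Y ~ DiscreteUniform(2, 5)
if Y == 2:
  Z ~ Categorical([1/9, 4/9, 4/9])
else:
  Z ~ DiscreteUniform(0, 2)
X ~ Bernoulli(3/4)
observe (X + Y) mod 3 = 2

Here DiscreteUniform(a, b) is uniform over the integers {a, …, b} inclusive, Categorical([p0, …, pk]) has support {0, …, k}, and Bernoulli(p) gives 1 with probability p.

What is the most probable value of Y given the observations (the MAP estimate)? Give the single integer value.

Enumerate traces; 9 have nonzero weight after conditioning:
  (Y=2, Z=0, X=0) weight 1/144
  (Y=2, Z=1, X=0) weight 1/36
  (Y=2, Z=2, X=0) weight 1/36
  (Y=4, Z=0, X=1) weight 1/16
  (Y=4, Z=1, X=1) weight 1/16
  (Y=4, Z=2, X=1) weight 1/16
  (Y=5, Z=0, X=0) weight 1/48
  (Y=5, Z=1, X=0) weight 1/48
  … 1 more
Group by Y:
  weight(Y=2) = 1/16
  weight(Y=4) = 3/16
  weight(Y=5) = 1/16
Total weight = 1/16 + 3/16 + 1/16 = 5/16
P(Y=2 | obs) = 1/16 / 5/16 = 1/5
P(Y=4 | obs) = 3/16 / 5/16 = 3/5
P(Y=5 | obs) = 1/16 / 5/16 = 1/5
argmax = 4

argmax_v P(Y = v | obs) = 4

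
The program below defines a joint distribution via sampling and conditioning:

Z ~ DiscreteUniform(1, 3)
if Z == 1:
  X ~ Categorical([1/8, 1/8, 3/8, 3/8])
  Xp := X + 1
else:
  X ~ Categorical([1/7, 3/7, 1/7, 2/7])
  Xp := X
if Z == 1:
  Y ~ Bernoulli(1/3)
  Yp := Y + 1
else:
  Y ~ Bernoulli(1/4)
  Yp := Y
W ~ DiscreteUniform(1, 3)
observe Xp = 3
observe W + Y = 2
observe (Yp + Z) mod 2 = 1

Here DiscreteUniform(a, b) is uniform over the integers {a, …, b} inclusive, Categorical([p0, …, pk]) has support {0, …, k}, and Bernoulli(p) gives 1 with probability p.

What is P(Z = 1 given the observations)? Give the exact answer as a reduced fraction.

P(Z = 1 | obs) = 7/23

Enumerate traces; 3 have nonzero weight after conditioning:
  (Z=1, X=2, Y=1, W=1) weight 1/72
  (Z=2, X=3, Y=1, W=1) weight 1/126
  (Z=3, X=3, Y=0, W=2) weight 1/42
Group by Z:
  weight(Z=1) = 1/72
  weight(Z=2) = 1/126
  weight(Z=3) = 1/42
Total weight = 1/72 + 1/126 + 1/42 = 23/504
P(Z=1 | obs) = 1/72 / 23/504 = 7/23
P(Z=2 | obs) = 1/126 / 23/504 = 4/23
P(Z=3 | obs) = 1/42 / 23/504 = 12/23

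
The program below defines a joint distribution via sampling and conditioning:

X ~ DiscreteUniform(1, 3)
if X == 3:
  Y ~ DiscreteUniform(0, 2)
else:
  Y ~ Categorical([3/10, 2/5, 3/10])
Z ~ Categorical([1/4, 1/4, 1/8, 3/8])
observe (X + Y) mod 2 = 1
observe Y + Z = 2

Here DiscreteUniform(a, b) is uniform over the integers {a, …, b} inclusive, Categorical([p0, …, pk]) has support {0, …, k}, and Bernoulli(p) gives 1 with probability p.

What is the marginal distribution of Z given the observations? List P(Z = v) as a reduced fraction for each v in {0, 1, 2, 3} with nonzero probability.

P(Z=0) = 38/81, P(Z=1) = 8/27, P(Z=2) = 19/81

Enumerate traces; 5 have nonzero weight after conditioning:
  (X=1, Y=0, Z=2) weight 1/80
  (X=1, Y=2, Z=0) weight 1/40
  (X=2, Y=1, Z=1) weight 1/30
  (X=3, Y=0, Z=2) weight 1/72
  (X=3, Y=2, Z=0) weight 1/36
Group by Z:
  weight(Z=0) = 19/360
  weight(Z=1) = 1/30
  weight(Z=2) = 19/720
Total weight = 19/360 + 1/30 + 19/720 = 9/80
P(Z=0 | obs) = 19/360 / 9/80 = 38/81
P(Z=1 | obs) = 1/30 / 9/80 = 8/27
P(Z=2 | obs) = 19/720 / 9/80 = 19/81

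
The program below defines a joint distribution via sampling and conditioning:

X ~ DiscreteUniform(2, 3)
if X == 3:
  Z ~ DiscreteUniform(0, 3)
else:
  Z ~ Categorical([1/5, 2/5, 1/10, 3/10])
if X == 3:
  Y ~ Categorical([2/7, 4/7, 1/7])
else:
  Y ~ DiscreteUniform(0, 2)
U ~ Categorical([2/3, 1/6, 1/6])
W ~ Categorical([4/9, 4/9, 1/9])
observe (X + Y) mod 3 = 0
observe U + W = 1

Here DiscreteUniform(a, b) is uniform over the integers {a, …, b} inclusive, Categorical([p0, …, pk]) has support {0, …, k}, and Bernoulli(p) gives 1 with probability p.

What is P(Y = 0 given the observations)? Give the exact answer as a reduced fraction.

Enumerate traces; 16 have nonzero weight after conditioning:
  (X=2, Z=0, Y=1, U=0, W=1) weight 4/405
  (X=2, Z=0, Y=1, U=1, W=0) weight 1/405
  (X=2, Z=1, Y=1, U=0, W=1) weight 8/405
  (X=2, Z=1, Y=1, U=1, W=0) weight 2/405
  (X=2, Z=2, Y=1, U=0, W=1) weight 2/405
  (X=2, Z=2, Y=1, U=1, W=0) weight 1/810
  (X=2, Z=3, Y=1, U=0, W=1) weight 2/135
  (X=2, Z=3, Y=1, U=1, W=0) weight 1/270
  (X=3, Z=0, Y=0, U=0, W=1) weight 2/189
  … 7 more
Group by Y:
  weight(Y=0) = 10/189
  weight(Y=1) = 5/81
Total weight = 10/189 + 5/81 = 65/567
P(Y=0 | obs) = 10/189 / 65/567 = 6/13
P(Y=1 | obs) = 5/81 / 65/567 = 7/13

P(Y = 0 | obs) = 6/13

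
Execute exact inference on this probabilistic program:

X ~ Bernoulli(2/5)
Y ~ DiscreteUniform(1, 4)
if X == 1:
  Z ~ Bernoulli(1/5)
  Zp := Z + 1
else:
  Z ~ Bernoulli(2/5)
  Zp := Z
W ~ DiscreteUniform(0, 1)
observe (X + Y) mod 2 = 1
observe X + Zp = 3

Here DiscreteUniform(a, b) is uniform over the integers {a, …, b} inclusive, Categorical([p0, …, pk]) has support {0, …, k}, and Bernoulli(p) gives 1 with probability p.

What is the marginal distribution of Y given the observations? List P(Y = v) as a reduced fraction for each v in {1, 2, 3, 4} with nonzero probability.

P(Y=2) = 1/2, P(Y=4) = 1/2

Enumerate traces; 4 have nonzero weight after conditioning:
  (X=1, Y=2, Z=1, W=0) weight 1/100
  (X=1, Y=2, Z=1, W=1) weight 1/100
  (X=1, Y=4, Z=1, W=0) weight 1/100
  (X=1, Y=4, Z=1, W=1) weight 1/100
Group by Y:
  weight(Y=2) = 1/50
  weight(Y=4) = 1/50
Total weight = 1/50 + 1/50 = 1/25
P(Y=2 | obs) = 1/50 / 1/25 = 1/2
P(Y=4 | obs) = 1/50 / 1/25 = 1/2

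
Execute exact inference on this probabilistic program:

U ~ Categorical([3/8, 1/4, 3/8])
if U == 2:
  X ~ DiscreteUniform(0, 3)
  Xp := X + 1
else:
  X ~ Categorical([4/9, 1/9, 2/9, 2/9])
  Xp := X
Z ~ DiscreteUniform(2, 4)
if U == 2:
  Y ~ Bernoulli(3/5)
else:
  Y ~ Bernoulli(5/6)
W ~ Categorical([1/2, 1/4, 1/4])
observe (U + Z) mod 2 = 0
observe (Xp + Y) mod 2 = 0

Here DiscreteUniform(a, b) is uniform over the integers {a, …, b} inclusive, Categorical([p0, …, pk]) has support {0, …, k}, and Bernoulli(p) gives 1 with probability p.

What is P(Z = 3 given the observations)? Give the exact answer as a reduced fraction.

P(Z = 3 | obs) = 7/55

Enumerate traces; 60 have nonzero weight after conditioning:
  (U=0, X=0, Z=2, Y=0, W=0) weight 1/216
  (U=0, X=0, Z=2, Y=0, W=1) weight 1/432
  (U=0, X=0, Z=2, Y=0, W=2) weight 1/432
  (U=0, X=0, Z=4, Y=0, W=0) weight 1/216
  (U=0, X=0, Z=4, Y=0, W=1) weight 1/432
  (U=0, X=0, Z=4, Y=0, W=2) weight 1/432
  (U=0, X=1, Z=2, Y=1, W=0) weight 5/864
  (U=0, X=1, Z=2, Y=1, W=1) weight 5/1728
  (U=1, X=0, Z=3, Y=0, W=0) weight 1/324
  … 51 more
Group by Z:
  weight(Z=2) = 1/9
  weight(Z=3) = 7/216
  weight(Z=4) = 1/9
Total weight = 1/9 + 7/216 + 1/9 = 55/216
P(Z=2 | obs) = 1/9 / 55/216 = 24/55
P(Z=3 | obs) = 7/216 / 55/216 = 7/55
P(Z=4 | obs) = 1/9 / 55/216 = 24/55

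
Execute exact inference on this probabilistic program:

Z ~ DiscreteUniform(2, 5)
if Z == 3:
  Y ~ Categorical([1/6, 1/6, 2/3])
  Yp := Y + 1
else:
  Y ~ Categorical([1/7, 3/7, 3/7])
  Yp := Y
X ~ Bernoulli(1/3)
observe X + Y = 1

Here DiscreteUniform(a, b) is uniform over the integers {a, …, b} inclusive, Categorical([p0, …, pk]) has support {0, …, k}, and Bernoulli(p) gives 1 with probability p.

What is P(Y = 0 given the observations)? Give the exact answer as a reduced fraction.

Enumerate traces; 8 have nonzero weight after conditioning:
  (Z=2, Y=0, X=1) weight 1/84
  (Z=2, Y=1, X=0) weight 1/14
  (Z=3, Y=0, X=1) weight 1/72
  (Z=3, Y=1, X=0) weight 1/36
  (Z=4, Y=0, X=1) weight 1/84
  (Z=4, Y=1, X=0) weight 1/14
  (Z=5, Y=0, X=1) weight 1/84
  (Z=5, Y=1, X=0) weight 1/14
Group by Y:
  weight(Y=0) = 25/504
  weight(Y=1) = 61/252
Total weight = 25/504 + 61/252 = 7/24
P(Y=0 | obs) = 25/504 / 7/24 = 25/147
P(Y=1 | obs) = 61/252 / 7/24 = 122/147

P(Y = 0 | obs) = 25/147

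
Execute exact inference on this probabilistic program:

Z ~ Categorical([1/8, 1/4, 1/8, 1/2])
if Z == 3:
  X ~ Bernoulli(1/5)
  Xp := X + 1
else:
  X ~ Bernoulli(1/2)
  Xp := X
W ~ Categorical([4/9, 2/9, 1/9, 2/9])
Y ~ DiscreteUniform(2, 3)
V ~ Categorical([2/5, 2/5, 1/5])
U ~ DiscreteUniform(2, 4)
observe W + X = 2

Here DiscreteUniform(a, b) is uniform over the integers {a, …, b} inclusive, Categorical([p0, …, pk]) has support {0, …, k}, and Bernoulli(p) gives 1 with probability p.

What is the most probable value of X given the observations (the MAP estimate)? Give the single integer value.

argmax_v P(X = v | obs) = 1

Enumerate traces; 144 have nonzero weight after conditioning:
  (Z=0, X=0, W=2, Y=2, V=0, U=2) weight 1/2160
  (Z=0, X=0, W=2, Y=2, V=0, U=3) weight 1/2160
  (Z=0, X=0, W=2, Y=2, V=0, U=4) weight 1/2160
  (Z=0, X=0, W=2, Y=2, V=1, U=2) weight 1/2160
  (Z=0, X=0, W=2, Y=2, V=1, U=3) weight 1/2160
  (Z=0, X=0, W=2, Y=2, V=1, U=4) weight 1/2160
  (Z=0, X=0, W=2, Y=2, V=2, U=2) weight 1/4320
  (Z=0, X=0, W=2, Y=2, V=2, U=3) weight 1/4320
  (Z=0, X=1, W=1, Y=2, V=0, U=2) weight 1/1080
  … 135 more
Group by X:
  weight(X=0) = 13/180
  weight(X=1) = 7/90
Total weight = 13/180 + 7/90 = 3/20
P(X=0 | obs) = 13/180 / 3/20 = 13/27
P(X=1 | obs) = 7/90 / 3/20 = 14/27
argmax = 1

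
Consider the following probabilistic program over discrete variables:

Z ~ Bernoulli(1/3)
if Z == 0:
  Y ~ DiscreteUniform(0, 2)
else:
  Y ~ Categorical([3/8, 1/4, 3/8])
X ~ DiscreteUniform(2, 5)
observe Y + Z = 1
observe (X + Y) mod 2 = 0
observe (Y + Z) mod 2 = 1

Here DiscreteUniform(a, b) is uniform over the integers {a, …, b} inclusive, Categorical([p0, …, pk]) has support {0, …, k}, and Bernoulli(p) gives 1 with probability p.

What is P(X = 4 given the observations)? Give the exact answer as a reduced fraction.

P(X = 4 | obs) = 9/50

Enumerate traces; 4 have nonzero weight after conditioning:
  (Z=0, Y=1, X=3) weight 1/18
  (Z=0, Y=1, X=5) weight 1/18
  (Z=1, Y=0, X=2) weight 1/32
  (Z=1, Y=0, X=4) weight 1/32
Group by X:
  weight(X=2) = 1/32
  weight(X=3) = 1/18
  weight(X=4) = 1/32
  weight(X=5) = 1/18
Total weight = 1/32 + 1/18 + 1/32 + 1/18 = 25/144
P(X=2 | obs) = 1/32 / 25/144 = 9/50
P(X=3 | obs) = 1/18 / 25/144 = 8/25
P(X=4 | obs) = 1/32 / 25/144 = 9/50
P(X=5 | obs) = 1/18 / 25/144 = 8/25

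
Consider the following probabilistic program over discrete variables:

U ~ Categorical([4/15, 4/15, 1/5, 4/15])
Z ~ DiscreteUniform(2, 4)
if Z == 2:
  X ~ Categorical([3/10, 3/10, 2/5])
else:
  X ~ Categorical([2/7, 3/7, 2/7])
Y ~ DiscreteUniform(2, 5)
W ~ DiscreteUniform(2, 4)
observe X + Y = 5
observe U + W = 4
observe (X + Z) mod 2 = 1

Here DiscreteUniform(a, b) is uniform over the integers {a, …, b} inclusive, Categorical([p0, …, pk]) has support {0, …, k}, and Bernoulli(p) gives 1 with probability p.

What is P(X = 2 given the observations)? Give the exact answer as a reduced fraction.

P(X = 2 | obs) = 20/91

Enumerate traces; 12 have nonzero weight after conditioning:
  (U=0, Z=2, X=1, Y=4, W=4) weight 1/450
  (U=0, Z=3, X=0, Y=5, W=4) weight 2/945
  (U=0, Z=3, X=2, Y=3, W=4) weight 2/945
  (U=0, Z=4, X=1, Y=4, W=4) weight 1/315
  (U=1, Z=2, X=1, Y=4, W=3) weight 1/450
  (U=1, Z=3, X=0, Y=5, W=3) weight 2/945
  (U=1, Z=3, X=2, Y=3, W=3) weight 2/945
  (U=1, Z=4, X=1, Y=4, W=3) weight 1/315
  … 4 more
Group by X:
  weight(X=0) = 11/1890
  weight(X=1) = 187/12600
  weight(X=2) = 11/1890
Total weight = 11/1890 + 187/12600 + 11/1890 = 143/5400
P(X=0 | obs) = 11/1890 / 143/5400 = 20/91
P(X=1 | obs) = 187/12600 / 143/5400 = 51/91
P(X=2 | obs) = 11/1890 / 143/5400 = 20/91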